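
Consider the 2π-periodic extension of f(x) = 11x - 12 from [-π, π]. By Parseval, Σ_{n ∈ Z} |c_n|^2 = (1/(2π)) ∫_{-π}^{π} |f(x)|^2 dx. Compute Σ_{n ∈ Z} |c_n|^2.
Σ |c_n|^2 = 121π^2/3 + 144

Expand and integrate term by term over [-π, π]:
  ∫ (11x)^2 dx = 121·(2π^3/3); ∫ 2·11·(-12)·x dx = 0 (odd integrand); ∫ (-12)^2 dx = 144·2π.
So (1/(2π)) ∫_{-π}^{π} (11x - 12)^2 dx = 121π^2/3 + 144 = 121π^2/3 + 144.
Parseval ⇒ Σ |c_n|^2 = 121π^2/3 + 144.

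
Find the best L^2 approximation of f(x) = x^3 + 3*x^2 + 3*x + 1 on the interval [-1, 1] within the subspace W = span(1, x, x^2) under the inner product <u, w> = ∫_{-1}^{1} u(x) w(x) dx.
g(x) = 3*x^2 + 18*x/5 + 1

The best approximation g ∈ W is the orthogonal projection of f onto W. Writing g = a_0 + a_1 x + a_2 x^2, the coefficients solve the normal equations G · a = b where
  G_{ij} = <φ_i, φ_j> and b_i = <f, φ_i>, with φ_0 = 1, φ_1 = x, φ_2 = x^2.
G =
  [2, 0, 2/3]
  [0, 2/3, 0]
  [2/3, 0, 2/5],
b = (4, 12/5, 28/15).
Solving gives a_0 = 1, a_1 = 18/5, a_2 = 3, so
  g(x) = 3*x^2 + 18*x/5 + 1.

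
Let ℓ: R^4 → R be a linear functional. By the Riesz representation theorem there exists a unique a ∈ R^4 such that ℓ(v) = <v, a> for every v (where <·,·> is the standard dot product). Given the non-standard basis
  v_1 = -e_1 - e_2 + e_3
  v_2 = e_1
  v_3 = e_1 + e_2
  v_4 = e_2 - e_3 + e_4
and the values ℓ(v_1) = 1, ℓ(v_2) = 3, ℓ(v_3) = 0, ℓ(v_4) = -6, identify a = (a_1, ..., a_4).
a = (3, -3, 1, -2)

Write a = (a_1, ..., a_4) in the standard basis. For each basis vector v_i, ℓ(v_i) = <v_i, a> is a linear equation in the a_j's. Collect the n equations into a matrix system V a = ℓ, where row i of V is v_i (expressed in the standard basis). Since V is invertible (lower-triangular with 1s on the diagonal, up to permutation), solve by back-substitution:
  V =
[[-1, -1, 1, 0],
 [1, 0, 0, 0],
 [1, 1, 0, 0],
 [0, 1, -1, 1]]
  V a = (1, 3, 0, -6)
Solving gives a = (3, -3, 1, -2).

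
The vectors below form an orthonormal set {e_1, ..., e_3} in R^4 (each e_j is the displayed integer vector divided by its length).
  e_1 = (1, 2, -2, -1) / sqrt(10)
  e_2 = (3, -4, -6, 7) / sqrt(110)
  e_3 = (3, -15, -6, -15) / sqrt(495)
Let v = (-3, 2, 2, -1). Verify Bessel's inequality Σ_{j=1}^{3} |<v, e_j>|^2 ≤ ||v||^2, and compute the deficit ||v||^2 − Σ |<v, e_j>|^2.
Σ |<v, e_j>|^2 = 74/5; ||v||^2 = 18; deficit = 16/5

Write each e_j = u_j / sqrt(<u_j, u_j>) where u_j is the displayed integer vector. Then <v, e_j> = <v, u_j> / sqrt(<u_j, u_j>), so |<v, e_j>|^2 = <v, u_j>^2 / <u_j, u_j>.
Coefficients: <v, e_1> = -2/sqrt(10), <v, e_2> = -36/sqrt(110), <v, e_3> = -36/sqrt(495).
Square and sum: Σ |<v, e_j>|^2 = 74/5.
Compute ||v||^2 = v·v = 18.
Deficit = 18 − 74/5 = 16/5 ≥ 0, confirming Bessel's inequality. (The deficit equals ||v − Σ <v,e_j> e_j||^2, the squared distance from v to span{e_j}.)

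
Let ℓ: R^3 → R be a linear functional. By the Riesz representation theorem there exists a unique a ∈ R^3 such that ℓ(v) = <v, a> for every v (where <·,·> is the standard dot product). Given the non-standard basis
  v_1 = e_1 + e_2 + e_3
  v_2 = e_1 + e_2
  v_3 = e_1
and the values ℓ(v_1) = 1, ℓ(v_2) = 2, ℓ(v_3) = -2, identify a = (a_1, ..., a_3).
a = (-2, 4, -1)

Write a = (a_1, ..., a_3) in the standard basis. For each basis vector v_i, ℓ(v_i) = <v_i, a> is a linear equation in the a_j's. Collect the n equations into a matrix system V a = ℓ, where row i of V is v_i (expressed in the standard basis). Since V is invertible (lower-triangular with 1s on the diagonal, up to permutation), solve by back-substitution:
  V =
[[1, 1, 1],
 [1, 1, 0],
 [1, 0, 0]]
  V a = (1, 2, -2)
Solving gives a = (-2, 4, -1).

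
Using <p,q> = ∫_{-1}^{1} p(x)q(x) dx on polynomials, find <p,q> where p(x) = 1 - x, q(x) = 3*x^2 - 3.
<p,q> = -4

Expand the product: p(x)·q(x) = -3*x^3 + 3*x^2 + 3*x - 3.
∫_{-1}^{1} of each monomial x^k gives [2/(k+1) if k even, 0 if k odd]. Integrating term-by-term (or equivalently evaluating the antiderivative F(x) = -3*x^4/4 + x^3 + 3*x^2/2 - 3*x at the endpoints):
  F(1) − F(−1) = -5/4 − (11/4) = -4.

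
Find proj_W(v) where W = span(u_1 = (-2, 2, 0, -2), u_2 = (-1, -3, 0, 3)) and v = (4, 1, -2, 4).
proj_W(v) = (4, -3/2, 0, 3/2)

Set up U = [u_1 | ... | u_2] ∈ R^(4×2). The projector onto W = col(U) is P = U (U^T U)^(-1) U^T.
Compute U^T U =
  [12, -10]
  [-10, 19],
and U^T v = (-14, 5).
Solve U^T U · c = U^T v for the coefficients: c = (-27/16, -5/8). The projection is proj_W(v) = U c.
Check: (v - proj_W(v)) · u_1 = 0  (should be 0).
Check: (v - proj_W(v)) · u_2 = 0  (should be 0).
Result: proj_W(v) = (4, -3/2, 0, 3/2).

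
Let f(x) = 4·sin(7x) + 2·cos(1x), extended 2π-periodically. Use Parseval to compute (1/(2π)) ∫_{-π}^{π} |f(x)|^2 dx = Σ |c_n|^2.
Σ |c_n|^2 = 10

Expand |f|^2 and use orthogonality of {sin(nx), cos(mx)} on [-π, π]:
  ∫_{-π}^{π} sin(nx)^2 dx = π, ∫ cos(mx)^2 dx = π, and cross terms integrate to 0.
So ∫_{-π}^{π} f(x)^2 dx = 4^2 · π + 2^2 · π = (16 + 4)π.
Divide by 2π: (16 + 4)/2 = 10.
By Parseval, this equals Σ |c_n|^2.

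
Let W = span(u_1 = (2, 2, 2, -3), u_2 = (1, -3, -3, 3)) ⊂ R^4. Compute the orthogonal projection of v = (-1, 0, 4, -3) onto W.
proj_W(v) = (-173/227, 535/227, 535/227, -537/227)

Set up U = [u_1 | ... | u_2] ∈ R^(4×2). The projector onto W = col(U) is P = U (U^T U)^(-1) U^T.
Compute U^T U =
  [21, -19]
  [-19, 28],
and U^T v = (15, -22).
Solve U^T U · c = U^T v for the coefficients: c = (2/227, -177/227). The projection is proj_W(v) = U c.
Check: (v - proj_W(v)) · u_1 = 0  (should be 0).
Check: (v - proj_W(v)) · u_2 = 0  (should be 0).
Result: proj_W(v) = (-173/227, 535/227, 535/227, -537/227).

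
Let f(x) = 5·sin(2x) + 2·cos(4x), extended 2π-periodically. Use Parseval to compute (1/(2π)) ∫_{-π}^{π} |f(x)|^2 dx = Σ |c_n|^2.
Σ |c_n|^2 = 29/2

Expand |f|^2 and use orthogonality of {sin(nx), cos(mx)} on [-π, π]:
  ∫_{-π}^{π} sin(nx)^2 dx = π, ∫ cos(mx)^2 dx = π, and cross terms integrate to 0.
So ∫_{-π}^{π} f(x)^2 dx = 5^2 · π + 2^2 · π = (25 + 4)π.
Divide by 2π: (25 + 4)/2 = 29/2.
By Parseval, this equals Σ |c_n|^2.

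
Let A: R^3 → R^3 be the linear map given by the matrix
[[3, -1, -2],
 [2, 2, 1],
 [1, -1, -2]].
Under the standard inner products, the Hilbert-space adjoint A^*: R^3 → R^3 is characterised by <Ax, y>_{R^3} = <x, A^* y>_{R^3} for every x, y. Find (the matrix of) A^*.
A^* = A^T =
[[3, 2, 1],
 [-1, 2, -1],
 [-2, 1, -2]]

For real matrices with standard dot products, the defining identity <Ax, y> = <x, A^* y> gives (Ax)^T y = x^T (A^*) y, i.e. x^T A^T y = x^T (A^*) y. Since this holds for all x, y, we must have A^* = A^T. Therefore
A^* =
[[3, 2, 1],
 [-1, 2, -1],
 [-2, 1, -2]].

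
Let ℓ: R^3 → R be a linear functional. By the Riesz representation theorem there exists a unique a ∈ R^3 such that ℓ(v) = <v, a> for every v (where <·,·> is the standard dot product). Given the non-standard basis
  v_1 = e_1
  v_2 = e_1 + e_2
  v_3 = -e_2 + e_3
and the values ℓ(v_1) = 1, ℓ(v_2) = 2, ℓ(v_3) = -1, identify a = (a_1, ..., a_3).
a = (1, 1, 0)

Write a = (a_1, ..., a_3) in the standard basis. For each basis vector v_i, ℓ(v_i) = <v_i, a> is a linear equation in the a_j's. Collect the n equations into a matrix system V a = ℓ, where row i of V is v_i (expressed in the standard basis). Since V is invertible (lower-triangular with 1s on the diagonal, up to permutation), solve by back-substitution:
  V =
[[1, 0, 0],
 [1, 1, 0],
 [0, -1, 1]]
  V a = (1, 2, -1)
Solving gives a = (1, 1, 0).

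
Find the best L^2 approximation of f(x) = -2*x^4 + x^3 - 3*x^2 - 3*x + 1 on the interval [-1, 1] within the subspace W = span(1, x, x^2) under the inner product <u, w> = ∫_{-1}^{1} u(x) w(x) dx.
g(x) = -33*x^2/7 - 12*x/5 + 41/35

The best approximation g ∈ W is the orthogonal projection of f onto W. Writing g = a_0 + a_1 x + a_2 x^2, the coefficients solve the normal equations G · a = b where
  G_{ij} = <φ_i, φ_j> and b_i = <f, φ_i>, with φ_0 = 1, φ_1 = x, φ_2 = x^2.
G =
  [2, 0, 2/3]
  [0, 2/3, 0]
  [2/3, 0, 2/5],
b = (-4/5, -8/5, -116/105).
Solving gives a_0 = 41/35, a_1 = -12/5, a_2 = -33/7, so
  g(x) = -33*x^2/7 - 12*x/5 + 41/35.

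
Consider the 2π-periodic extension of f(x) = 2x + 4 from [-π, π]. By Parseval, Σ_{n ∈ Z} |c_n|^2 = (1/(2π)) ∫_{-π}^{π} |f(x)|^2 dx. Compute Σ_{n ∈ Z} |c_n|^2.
Σ |c_n|^2 = 4π^2/3 + 16

Expand and integrate term by term over [-π, π]:
  ∫ (2x)^2 dx = 4·(2π^3/3); ∫ 2·2·(4)·x dx = 0 (odd integrand); ∫ 4^2 dx = 16·2π.
So (1/(2π)) ∫_{-π}^{π} (2x + 4)^2 dx = 4π^2/3 + 16 = 4π^2/3 + 16.
Parseval ⇒ Σ |c_n|^2 = 4π^2/3 + 16.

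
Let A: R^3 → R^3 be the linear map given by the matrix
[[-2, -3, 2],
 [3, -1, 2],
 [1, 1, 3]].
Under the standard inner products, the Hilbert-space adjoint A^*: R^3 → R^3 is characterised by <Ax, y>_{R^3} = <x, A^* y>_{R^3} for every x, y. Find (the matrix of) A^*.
A^* = A^T =
[[-2, 3, 1],
 [-3, -1, 1],
 [2, 2, 3]]

For real matrices with standard dot products, the defining identity <Ax, y> = <x, A^* y> gives (Ax)^T y = x^T (A^*) y, i.e. x^T A^T y = x^T (A^*) y. Since this holds for all x, y, we must have A^* = A^T. Therefore
A^* =
[[-2, 3, 1],
 [-3, -1, 1],
 [2, 2, 3]].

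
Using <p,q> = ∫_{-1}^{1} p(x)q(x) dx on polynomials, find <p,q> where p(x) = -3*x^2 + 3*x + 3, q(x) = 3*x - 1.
<p,q> = 2

Expand the product: p(x)·q(x) = -9*x^3 + 12*x^2 + 6*x - 3.
∫_{-1}^{1} of each monomial x^k gives [2/(k+1) if k even, 0 if k odd]. Integrating term-by-term (or equivalently evaluating the antiderivative F(x) = -9*x^4/4 + 4*x^3 + 3*x^2 - 3*x at the endpoints):
  F(1) − F(−1) = 7/4 − (-1/4) = 2.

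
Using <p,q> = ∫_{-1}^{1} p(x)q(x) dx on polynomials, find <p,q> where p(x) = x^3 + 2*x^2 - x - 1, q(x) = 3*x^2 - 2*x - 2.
<p,q> = 34/15

Expand the product: p(x)·q(x) = 3*x^5 + 4*x^4 - 9*x^3 - 5*x^2 + 4*x + 2.
∫_{-1}^{1} of each monomial x^k gives [2/(k+1) if k even, 0 if k odd]. Integrating term-by-term (or equivalently evaluating the antiderivative F(x) = x^6/2 + 4*x^5/5 - 9*x^4/4 - 5*x^3/3 + 2*x^2 + 2*x at the endpoints):
  F(1) − F(−1) = 83/60 − (-53/60) = 34/15.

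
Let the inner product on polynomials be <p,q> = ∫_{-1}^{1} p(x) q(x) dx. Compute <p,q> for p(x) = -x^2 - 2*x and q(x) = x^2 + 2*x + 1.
<p,q> = -56/15

Expand the product: p(x)·q(x) = -x^4 - 4*x^3 - 5*x^2 - 2*x.
∫_{-1}^{1} of each monomial x^k gives [2/(k+1) if k even, 0 if k odd]. Integrating term-by-term (or equivalently evaluating the antiderivative F(x) = -x^5/5 - x^4 - 5*x^3/3 - x^2 at the endpoints):
  F(1) − F(−1) = -58/15 − (-2/15) = -56/15.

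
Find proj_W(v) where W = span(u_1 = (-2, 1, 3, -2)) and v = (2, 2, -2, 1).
proj_W(v) = (10/9, -5/9, -5/3, 10/9)

Set up U = [u_1 | ... | u_1] ∈ R^(4×1). The projector onto W = col(U) is P = U (U^T U)^(-1) U^T.
Compute U^T U =
  [18],
and U^T v = (-10).
Solve U^T U · c = U^T v for the coefficients: c = (-5/9). The projection is proj_W(v) = U c.
Check: (v - proj_W(v)) · u_1 = 0  (should be 0).
Result: proj_W(v) = (10/9, -5/9, -5/3, 10/9).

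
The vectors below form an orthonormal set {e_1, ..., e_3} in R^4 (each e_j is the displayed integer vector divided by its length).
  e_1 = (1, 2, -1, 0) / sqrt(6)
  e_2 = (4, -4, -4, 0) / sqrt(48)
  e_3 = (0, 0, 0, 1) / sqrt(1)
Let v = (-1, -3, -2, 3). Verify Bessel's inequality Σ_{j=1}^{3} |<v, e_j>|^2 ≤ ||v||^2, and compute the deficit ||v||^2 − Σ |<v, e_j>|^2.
Σ |<v, e_j>|^2 = 37/2; ||v||^2 = 23; deficit = 9/2

Write each e_j = u_j / sqrt(<u_j, u_j>) where u_j is the displayed integer vector. Then <v, e_j> = <v, u_j> / sqrt(<u_j, u_j>), so |<v, e_j>|^2 = <v, u_j>^2 / <u_j, u_j>.
Coefficients: <v, e_1> = -5/sqrt(6), <v, e_2> = 16/sqrt(48), <v, e_3> = 3/sqrt(1).
Square and sum: Σ |<v, e_j>|^2 = 37/2.
Compute ||v||^2 = v·v = 23.
Deficit = 23 − 37/2 = 9/2 ≥ 0, confirming Bessel's inequality. (The deficit equals ||v − Σ <v,e_j> e_j||^2, the squared distance from v to span{e_j}.)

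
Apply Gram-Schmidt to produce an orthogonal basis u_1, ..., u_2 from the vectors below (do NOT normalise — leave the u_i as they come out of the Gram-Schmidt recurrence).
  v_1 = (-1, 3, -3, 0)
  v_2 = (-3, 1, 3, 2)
Orthogonal basis:
  u_1 = (-1, 3, -3, 0)
  u_2 = (-60/19, 28/19, 48/19, 2)

Apply the Gram-Schmidt recurrence
  u_1 = v_1
  u_i = v_i − Σ_{j<i} ((v_i · u_j) / (u_j · u_j)) · u_j.

Step by step this gives:
  u_1 = (-1, 3, -3, 0)
  u_2 = (-60/19, 28/19, 48/19, 2)

Orthogonality check:
  u_2 · u_1 = 0 (should be 0)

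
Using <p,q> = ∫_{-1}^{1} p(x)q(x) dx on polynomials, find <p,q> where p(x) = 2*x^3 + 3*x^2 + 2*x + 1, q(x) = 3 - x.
<p,q> = 148/15

Expand the product: p(x)·q(x) = -2*x^4 + 3*x^3 + 7*x^2 + 5*x + 3.
∫_{-1}^{1} of each monomial x^k gives [2/(k+1) if k even, 0 if k odd]. Integrating term-by-term (or equivalently evaluating the antiderivative F(x) = -2*x^5/5 + 3*x^4/4 + 7*x^3/3 + 5*x^2/2 + 3*x at the endpoints):
  F(1) − F(−1) = 491/60 − (-101/60) = 148/15.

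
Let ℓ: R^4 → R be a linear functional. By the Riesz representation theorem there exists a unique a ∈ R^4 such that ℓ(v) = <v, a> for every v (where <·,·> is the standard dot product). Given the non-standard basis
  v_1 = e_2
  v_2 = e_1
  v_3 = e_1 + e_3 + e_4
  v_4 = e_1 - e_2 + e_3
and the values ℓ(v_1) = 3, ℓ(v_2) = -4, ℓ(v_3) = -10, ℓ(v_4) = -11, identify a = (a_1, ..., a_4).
a = (-4, 3, -4, -2)

Write a = (a_1, ..., a_4) in the standard basis. For each basis vector v_i, ℓ(v_i) = <v_i, a> is a linear equation in the a_j's. Collect the n equations into a matrix system V a = ℓ, where row i of V is v_i (expressed in the standard basis). Since V is invertible (lower-triangular with 1s on the diagonal, up to permutation), solve by back-substitution:
  V =
[[0, 1, 0, 0],
 [1, 0, 0, 0],
 [1, 0, 1, 1],
 [1, -1, 1, 0]]
  V a = (3, -4, -10, -11)
Solving gives a = (-4, 3, -4, -2).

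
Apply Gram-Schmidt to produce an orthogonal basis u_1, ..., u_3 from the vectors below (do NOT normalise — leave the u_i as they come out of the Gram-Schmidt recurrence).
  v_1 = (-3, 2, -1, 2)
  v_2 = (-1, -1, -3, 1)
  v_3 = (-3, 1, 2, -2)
Orthogonal basis:
  u_1 = (-3, 2, -1, 2)
  u_2 = (0, -5/3, -8/3, 1/3)
  u_3 = (-13/6, -5/6, 7/30, -23/10)

Apply the Gram-Schmidt recurrence
  u_1 = v_1
  u_i = v_i − Σ_{j<i} ((v_i · u_j) / (u_j · u_j)) · u_j.

Step by step this gives:
  u_1 = (-3, 2, -1, 2)
  u_2 = (0, -5/3, -8/3, 1/3)
  u_3 = (-13/6, -5/6, 7/30, -23/10)

Orthogonality check:
  u_2 · u_1 = 0 (should be 0)
  u_3 · u_1 = 0 (should be 0)
  u_3 · u_2 = 0 (should be 0)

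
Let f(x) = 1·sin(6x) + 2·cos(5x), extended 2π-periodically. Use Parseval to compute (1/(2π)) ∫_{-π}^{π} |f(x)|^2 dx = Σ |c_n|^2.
Σ |c_n|^2 = 5/2

Expand |f|^2 and use orthogonality of {sin(nx), cos(mx)} on [-π, π]:
  ∫_{-π}^{π} sin(nx)^2 dx = π, ∫ cos(mx)^2 dx = π, and cross terms integrate to 0.
So ∫_{-π}^{π} f(x)^2 dx = 1^2 · π + 2^2 · π = (1 + 4)π.
Divide by 2π: (1 + 4)/2 = 5/2.
By Parseval, this equals Σ |c_n|^2.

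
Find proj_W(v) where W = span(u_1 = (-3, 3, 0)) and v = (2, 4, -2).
proj_W(v) = (-1, 1, 0)

Set up U = [u_1 | ... | u_1] ∈ R^(3×1). The projector onto W = col(U) is P = U (U^T U)^(-1) U^T.
Compute U^T U =
  [18],
and U^T v = (6).
Solve U^T U · c = U^T v for the coefficients: c = (1/3). The projection is proj_W(v) = U c.
Check: (v - proj_W(v)) · u_1 = 0  (should be 0).
Result: proj_W(v) = (-1, 1, 0).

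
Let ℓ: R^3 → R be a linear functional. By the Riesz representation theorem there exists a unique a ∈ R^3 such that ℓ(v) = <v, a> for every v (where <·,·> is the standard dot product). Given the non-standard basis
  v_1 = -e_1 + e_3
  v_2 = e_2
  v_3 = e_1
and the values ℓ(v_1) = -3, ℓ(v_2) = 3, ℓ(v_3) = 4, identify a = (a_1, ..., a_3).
a = (4, 3, 1)

Write a = (a_1, ..., a_3) in the standard basis. For each basis vector v_i, ℓ(v_i) = <v_i, a> is a linear equation in the a_j's. Collect the n equations into a matrix system V a = ℓ, where row i of V is v_i (expressed in the standard basis). Since V is invertible (lower-triangular with 1s on the diagonal, up to permutation), solve by back-substitution:
  V =
[[-1, 0, 1],
 [0, 1, 0],
 [1, 0, 0]]
  V a = (-3, 3, 4)
Solving gives a = (4, 3, 1).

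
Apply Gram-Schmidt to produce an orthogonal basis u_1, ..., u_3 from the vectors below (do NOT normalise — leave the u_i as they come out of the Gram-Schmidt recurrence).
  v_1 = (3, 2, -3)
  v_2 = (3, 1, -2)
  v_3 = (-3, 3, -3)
Orthogonal basis:
  u_1 = (3, 2, -3)
  u_2 = (15/22, -6/11, 7/22)
  u_3 = (-3/19, -9/19, -9/19)

Apply the Gram-Schmidt recurrence
  u_1 = v_1
  u_i = v_i − Σ_{j<i} ((v_i · u_j) / (u_j · u_j)) · u_j.

Step by step this gives:
  u_1 = (3, 2, -3)
  u_2 = (15/22, -6/11, 7/22)
  u_3 = (-3/19, -9/19, -9/19)

Orthogonality check:
  u_2 · u_1 = 0 (should be 0)
  u_3 · u_1 = 0 (should be 0)
  u_3 · u_2 = 0 (should be 0)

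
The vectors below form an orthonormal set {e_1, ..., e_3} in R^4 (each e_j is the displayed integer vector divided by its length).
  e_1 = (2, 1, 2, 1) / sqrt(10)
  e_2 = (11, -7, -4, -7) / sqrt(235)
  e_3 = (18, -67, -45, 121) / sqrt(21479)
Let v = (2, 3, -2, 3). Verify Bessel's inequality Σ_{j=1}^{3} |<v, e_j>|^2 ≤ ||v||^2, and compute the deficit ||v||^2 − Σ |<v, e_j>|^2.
Σ |<v, e_j>|^2 = 3690/457; ||v||^2 = 26; deficit = 8192/457

Write each e_j = u_j / sqrt(<u_j, u_j>) where u_j is the displayed integer vector. Then <v, e_j> = <v, u_j> / sqrt(<u_j, u_j>), so |<v, e_j>|^2 = <v, u_j>^2 / <u_j, u_j>.
Coefficients: <v, e_1> = 6/sqrt(10), <v, e_2> = -12/sqrt(235), <v, e_3> = 288/sqrt(21479).
Square and sum: Σ |<v, e_j>|^2 = 3690/457.
Compute ||v||^2 = v·v = 26.
Deficit = 26 − 3690/457 = 8192/457 ≥ 0, confirming Bessel's inequality. (The deficit equals ||v − Σ <v,e_j> e_j||^2, the squared distance from v to span{e_j}.)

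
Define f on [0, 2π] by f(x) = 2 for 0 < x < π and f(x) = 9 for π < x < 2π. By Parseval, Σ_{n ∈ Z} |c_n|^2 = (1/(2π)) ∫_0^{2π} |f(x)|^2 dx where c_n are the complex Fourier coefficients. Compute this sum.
Σ |c_n|^2 = 85/2

Parseval equates the L^2 energy of f (normalised by 1/(2π)) with the ℓ^2 sum of its Fourier coefficients: (1/(2π)) ∫_0^{2π} |f|^2 = Σ |c_n|^2.
Compute the left side: (1/(2π)) [∫_0^π 2^2 dx + ∫_π^{2π} 9^2 dx] = (1/(2π)) · (4π + 81π) = (4 + 81)/2 = 85/2.
So Σ_{n ∈ Z} |c_n|^2 = 85/2.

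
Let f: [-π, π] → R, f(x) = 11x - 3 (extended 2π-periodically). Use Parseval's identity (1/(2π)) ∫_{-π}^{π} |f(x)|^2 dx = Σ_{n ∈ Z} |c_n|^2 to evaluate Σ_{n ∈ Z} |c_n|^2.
Σ |c_n|^2 = 121π^2/3 + 9

Expand and integrate term by term over [-π, π]:
  ∫ (11x)^2 dx = 121·(2π^3/3); ∫ 2·11·(-3)·x dx = 0 (odd integrand); ∫ (-3)^2 dx = 9·2π.
So (1/(2π)) ∫_{-π}^{π} (11x - 3)^2 dx = 121π^2/3 + 9 = 121π^2/3 + 9.
Parseval ⇒ Σ |c_n|^2 = 121π^2/3 + 9.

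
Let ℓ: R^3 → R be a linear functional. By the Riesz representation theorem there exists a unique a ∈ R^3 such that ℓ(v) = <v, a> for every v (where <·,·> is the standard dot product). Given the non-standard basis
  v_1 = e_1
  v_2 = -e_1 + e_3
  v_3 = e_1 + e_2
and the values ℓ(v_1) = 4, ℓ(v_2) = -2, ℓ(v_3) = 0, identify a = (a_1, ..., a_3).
a = (4, -4, 2)

Write a = (a_1, ..., a_3) in the standard basis. For each basis vector v_i, ℓ(v_i) = <v_i, a> is a linear equation in the a_j's. Collect the n equations into a matrix system V a = ℓ, where row i of V is v_i (expressed in the standard basis). Since V is invertible (lower-triangular with 1s on the diagonal, up to permutation), solve by back-substitution:
  V =
[[1, 0, 0],
 [-1, 0, 1],
 [1, 1, 0]]
  V a = (4, -2, 0)
Solving gives a = (4, -4, 2).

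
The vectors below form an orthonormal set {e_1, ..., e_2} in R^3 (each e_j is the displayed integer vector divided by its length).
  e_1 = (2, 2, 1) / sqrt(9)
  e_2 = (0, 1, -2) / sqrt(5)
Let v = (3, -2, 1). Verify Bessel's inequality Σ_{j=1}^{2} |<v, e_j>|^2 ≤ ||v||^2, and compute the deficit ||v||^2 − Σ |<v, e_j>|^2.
Σ |<v, e_j>|^2 = 21/5; ||v||^2 = 14; deficit = 49/5

Write each e_j = u_j / sqrt(<u_j, u_j>) where u_j is the displayed integer vector. Then <v, e_j> = <v, u_j> / sqrt(<u_j, u_j>), so |<v, e_j>|^2 = <v, u_j>^2 / <u_j, u_j>.
Coefficients: <v, e_1> = 3/sqrt(9), <v, e_2> = -4/sqrt(5).
Square and sum: Σ |<v, e_j>|^2 = 21/5.
Compute ||v||^2 = v·v = 14.
Deficit = 14 − 21/5 = 49/5 ≥ 0, confirming Bessel's inequality. (The deficit equals ||v − Σ <v,e_j> e_j||^2, the squared distance from v to span{e_j}.)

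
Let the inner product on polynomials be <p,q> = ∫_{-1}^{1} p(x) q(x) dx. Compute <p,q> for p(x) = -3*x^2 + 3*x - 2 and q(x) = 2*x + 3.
<p,q> = -14

Expand the product: p(x)·q(x) = -6*x^3 - 3*x^2 + 5*x - 6.
∫_{-1}^{1} of each monomial x^k gives [2/(k+1) if k even, 0 if k odd]. Integrating term-by-term (or equivalently evaluating the antiderivative F(x) = -3*x^4/2 - x^3 + 5*x^2/2 - 6*x at the endpoints):
  F(1) − F(−1) = -6 − (8) = -14.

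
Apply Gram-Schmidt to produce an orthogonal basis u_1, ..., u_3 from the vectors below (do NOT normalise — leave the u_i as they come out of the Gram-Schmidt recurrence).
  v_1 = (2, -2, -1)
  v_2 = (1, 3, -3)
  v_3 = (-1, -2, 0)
Orthogonal basis:
  u_1 = (2, -2, -1)
  u_2 = (11/9, 25/9, -28/9)
  u_3 = (-171/170, -19/34, -76/85)

Apply the Gram-Schmidt recurrence
  u_1 = v_1
  u_i = v_i − Σ_{j<i} ((v_i · u_j) / (u_j · u_j)) · u_j.

Step by step this gives:
  u_1 = (2, -2, -1)
  u_2 = (11/9, 25/9, -28/9)
  u_3 = (-171/170, -19/34, -76/85)

Orthogonality check:
  u_2 · u_1 = 0 (should be 0)
  u_3 · u_1 = 0 (should be 0)
  u_3 · u_2 = 0 (should be 0)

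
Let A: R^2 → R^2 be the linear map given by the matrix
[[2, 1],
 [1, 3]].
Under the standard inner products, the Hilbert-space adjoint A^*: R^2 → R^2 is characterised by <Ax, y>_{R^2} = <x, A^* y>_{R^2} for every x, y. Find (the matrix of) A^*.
A^* = A^T =
[[2, 1],
 [1, 3]]

For real matrices with standard dot products, the defining identity <Ax, y> = <x, A^* y> gives (Ax)^T y = x^T (A^*) y, i.e. x^T A^T y = x^T (A^*) y. Since this holds for all x, y, we must have A^* = A^T. Therefore
A^* =
[[2, 1],
 [1, 3]].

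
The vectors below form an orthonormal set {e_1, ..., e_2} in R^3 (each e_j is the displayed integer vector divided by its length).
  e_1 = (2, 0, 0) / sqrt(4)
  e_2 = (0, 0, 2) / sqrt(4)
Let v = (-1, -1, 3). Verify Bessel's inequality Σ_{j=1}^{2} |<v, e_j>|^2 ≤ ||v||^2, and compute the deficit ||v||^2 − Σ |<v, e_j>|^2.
Σ |<v, e_j>|^2 = 10; ||v||^2 = 11; deficit = 1

Write each e_j = u_j / sqrt(<u_j, u_j>) where u_j is the displayed integer vector. Then <v, e_j> = <v, u_j> / sqrt(<u_j, u_j>), so |<v, e_j>|^2 = <v, u_j>^2 / <u_j, u_j>.
Coefficients: <v, e_1> = -2/sqrt(4), <v, e_2> = 6/sqrt(4).
Square and sum: Σ |<v, e_j>|^2 = 10.
Compute ||v||^2 = v·v = 11.
Deficit = 11 − 10 = 1 ≥ 0, confirming Bessel's inequality. (The deficit equals ||v − Σ <v,e_j> e_j||^2, the squared distance from v to span{e_j}.)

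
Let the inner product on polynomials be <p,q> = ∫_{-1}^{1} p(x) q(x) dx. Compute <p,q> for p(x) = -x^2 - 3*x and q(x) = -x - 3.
<p,q> = 4

Expand the product: p(x)·q(x) = x^3 + 6*x^2 + 9*x.
∫_{-1}^{1} of each monomial x^k gives [2/(k+1) if k even, 0 if k odd]. Integrating term-by-term (or equivalently evaluating the antiderivative F(x) = x^4/4 + 2*x^3 + 9*x^2/2 at the endpoints):
  F(1) − F(−1) = 27/4 − (11/4) = 4.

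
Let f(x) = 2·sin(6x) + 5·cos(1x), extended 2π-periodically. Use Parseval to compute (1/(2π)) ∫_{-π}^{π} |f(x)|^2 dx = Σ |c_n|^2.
Σ |c_n|^2 = 29/2

Expand |f|^2 and use orthogonality of {sin(nx), cos(mx)} on [-π, π]:
  ∫_{-π}^{π} sin(nx)^2 dx = π, ∫ cos(mx)^2 dx = π, and cross terms integrate to 0.
So ∫_{-π}^{π} f(x)^2 dx = 2^2 · π + 5^2 · π = (4 + 25)π.
Divide by 2π: (4 + 25)/2 = 29/2.
By Parseval, this equals Σ |c_n|^2.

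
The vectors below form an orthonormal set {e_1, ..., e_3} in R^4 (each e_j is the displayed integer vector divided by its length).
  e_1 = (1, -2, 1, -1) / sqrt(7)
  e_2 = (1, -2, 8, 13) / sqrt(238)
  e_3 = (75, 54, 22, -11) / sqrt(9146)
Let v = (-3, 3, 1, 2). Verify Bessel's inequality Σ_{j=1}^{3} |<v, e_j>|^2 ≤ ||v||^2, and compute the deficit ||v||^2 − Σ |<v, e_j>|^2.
Σ |<v, e_j>|^2 = 4666/269; ||v||^2 = 23; deficit = 1521/269

Write each e_j = u_j / sqrt(<u_j, u_j>) where u_j is the displayed integer vector. Then <v, e_j> = <v, u_j> / sqrt(<u_j, u_j>), so |<v, e_j>|^2 = <v, u_j>^2 / <u_j, u_j>.
Coefficients: <v, e_1> = -10/sqrt(7), <v, e_2> = 25/sqrt(238), <v, e_3> = -63/sqrt(9146).
Square and sum: Σ |<v, e_j>|^2 = 4666/269.
Compute ||v||^2 = v·v = 23.
Deficit = 23 − 4666/269 = 1521/269 ≥ 0, confirming Bessel's inequality. (The deficit equals ||v − Σ <v,e_j> e_j||^2, the squared distance from v to span{e_j}.)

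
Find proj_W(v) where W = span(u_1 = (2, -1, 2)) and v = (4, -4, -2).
proj_W(v) = (16/9, -8/9, 16/9)

Set up U = [u_1 | ... | u_1] ∈ R^(3×1). The projector onto W = col(U) is P = U (U^T U)^(-1) U^T.
Compute U^T U =
  [9],
and U^T v = (8).
Solve U^T U · c = U^T v for the coefficients: c = (8/9). The projection is proj_W(v) = U c.
Check: (v - proj_W(v)) · u_1 = 0  (should be 0).
Result: proj_W(v) = (16/9, -8/9, 16/9).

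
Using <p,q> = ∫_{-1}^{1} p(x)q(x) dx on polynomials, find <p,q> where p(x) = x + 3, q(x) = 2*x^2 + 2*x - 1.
<p,q> = -2/3

Expand the product: p(x)·q(x) = 2*x^3 + 8*x^2 + 5*x - 3.
∫_{-1}^{1} of each monomial x^k gives [2/(k+1) if k even, 0 if k odd]. Integrating term-by-term (or equivalently evaluating the antiderivative F(x) = x^4/2 + 8*x^3/3 + 5*x^2/2 - 3*x at the endpoints):
  F(1) − F(−1) = 8/3 − (10/3) = -2/3.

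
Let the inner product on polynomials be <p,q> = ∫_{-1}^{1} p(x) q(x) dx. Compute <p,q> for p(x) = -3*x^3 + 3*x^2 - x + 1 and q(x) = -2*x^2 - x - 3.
<p,q> = -208/15

Expand the product: p(x)·q(x) = 6*x^5 - 3*x^4 + 8*x^3 - 10*x^2 + 2*x - 3.
∫_{-1}^{1} of each monomial x^k gives [2/(k+1) if k even, 0 if k odd]. Integrating term-by-term (or equivalently evaluating the antiderivative F(x) = x^6 - 3*x^5/5 + 2*x^4 - 10*x^3/3 + x^2 - 3*x at the endpoints):
  F(1) − F(−1) = -44/15 − (164/15) = -208/15.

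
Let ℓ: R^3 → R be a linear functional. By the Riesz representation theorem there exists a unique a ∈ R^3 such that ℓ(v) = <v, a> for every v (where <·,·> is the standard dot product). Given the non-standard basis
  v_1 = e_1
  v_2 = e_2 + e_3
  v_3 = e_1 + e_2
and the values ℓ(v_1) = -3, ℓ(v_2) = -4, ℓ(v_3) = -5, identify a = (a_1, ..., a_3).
a = (-3, -2, -2)

Write a = (a_1, ..., a_3) in the standard basis. For each basis vector v_i, ℓ(v_i) = <v_i, a> is a linear equation in the a_j's. Collect the n equations into a matrix system V a = ℓ, where row i of V is v_i (expressed in the standard basis). Since V is invertible (lower-triangular with 1s on the diagonal, up to permutation), solve by back-substitution:
  V =
[[1, 0, 0],
 [0, 1, 1],
 [1, 1, 0]]
  V a = (-3, -4, -5)
Solving gives a = (-3, -2, -2).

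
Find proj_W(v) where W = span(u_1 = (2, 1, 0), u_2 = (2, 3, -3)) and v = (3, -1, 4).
proj_W(v) = (186/61, -67/61, 240/61)

Set up U = [u_1 | ... | u_2] ∈ R^(3×2). The projector onto W = col(U) is P = U (U^T U)^(-1) U^T.
Compute U^T U =
  [5, 7]
  [7, 22],
and U^T v = (5, -9).
Solve U^T U · c = U^T v for the coefficients: c = (173/61, -80/61). The projection is proj_W(v) = U c.
Check: (v - proj_W(v)) · u_1 = 0  (should be 0).
Check: (v - proj_W(v)) · u_2 = 0  (should be 0).
Result: proj_W(v) = (186/61, -67/61, 240/61).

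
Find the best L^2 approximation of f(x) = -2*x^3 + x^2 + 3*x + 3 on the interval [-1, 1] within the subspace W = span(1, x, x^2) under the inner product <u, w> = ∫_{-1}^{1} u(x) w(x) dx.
g(x) = x^2 + 9*x/5 + 3

The best approximation g ∈ W is the orthogonal projection of f onto W. Writing g = a_0 + a_1 x + a_2 x^2, the coefficients solve the normal equations G · a = b where
  G_{ij} = <φ_i, φ_j> and b_i = <f, φ_i>, with φ_0 = 1, φ_1 = x, φ_2 = x^2.
G =
  [2, 0, 2/3]
  [0, 2/3, 0]
  [2/3, 0, 2/5],
b = (20/3, 6/5, 12/5).
Solving gives a_0 = 3, a_1 = 9/5, a_2 = 1, so
  g(x) = x^2 + 9*x/5 + 3.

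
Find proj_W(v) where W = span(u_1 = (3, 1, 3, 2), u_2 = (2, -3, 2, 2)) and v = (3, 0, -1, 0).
proj_W(v) = (125/157, 16/157, 125/157, 88/157)

Set up U = [u_1 | ... | u_2] ∈ R^(4×2). The projector onto W = col(U) is P = U (U^T U)^(-1) U^T.
Compute U^T U =
  [23, 13]
  [13, 21],
and U^T v = (6, 4).
Solve U^T U · c = U^T v for the coefficients: c = (37/157, 7/157). The projection is proj_W(v) = U c.
Check: (v - proj_W(v)) · u_1 = 0  (should be 0).
Check: (v - proj_W(v)) · u_2 = 0  (should be 0).
Result: proj_W(v) = (125/157, 16/157, 125/157, 88/157).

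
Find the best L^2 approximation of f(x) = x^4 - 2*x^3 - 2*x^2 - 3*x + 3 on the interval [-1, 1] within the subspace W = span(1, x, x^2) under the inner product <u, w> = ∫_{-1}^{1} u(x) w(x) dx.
g(x) = -8*x^2/7 - 21*x/5 + 102/35

The best approximation g ∈ W is the orthogonal projection of f onto W. Writing g = a_0 + a_1 x + a_2 x^2, the coefficients solve the normal equations G · a = b where
  G_{ij} = <φ_i, φ_j> and b_i = <f, φ_i>, with φ_0 = 1, φ_1 = x, φ_2 = x^2.
G =
  [2, 0, 2/3]
  [0, 2/3, 0]
  [2/3, 0, 2/5],
b = (76/15, -14/5, 52/35).
Solving gives a_0 = 102/35, a_1 = -21/5, a_2 = -8/7, so
  g(x) = -8*x^2/7 - 21*x/5 + 102/35.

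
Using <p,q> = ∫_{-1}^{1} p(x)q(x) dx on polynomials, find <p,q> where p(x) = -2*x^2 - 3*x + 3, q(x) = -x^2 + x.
<p,q> = -16/5

Expand the product: p(x)·q(x) = 2*x^4 + x^3 - 6*x^2 + 3*x.
∫_{-1}^{1} of each monomial x^k gives [2/(k+1) if k even, 0 if k odd]. Integrating term-by-term (or equivalently evaluating the antiderivative F(x) = 2*x^5/5 + x^4/4 - 2*x^3 + 3*x^2/2 at the endpoints):
  F(1) − F(−1) = 3/20 − (67/20) = -16/5.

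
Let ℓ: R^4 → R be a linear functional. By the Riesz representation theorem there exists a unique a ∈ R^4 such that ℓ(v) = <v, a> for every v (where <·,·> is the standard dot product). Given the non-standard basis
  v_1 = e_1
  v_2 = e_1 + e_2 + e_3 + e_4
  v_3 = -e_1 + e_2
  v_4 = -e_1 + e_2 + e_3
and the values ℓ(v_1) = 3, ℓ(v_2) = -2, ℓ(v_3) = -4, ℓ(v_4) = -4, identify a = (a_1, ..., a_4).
a = (3, -1, 0, -4)

Write a = (a_1, ..., a_4) in the standard basis. For each basis vector v_i, ℓ(v_i) = <v_i, a> is a linear equation in the a_j's. Collect the n equations into a matrix system V a = ℓ, where row i of V is v_i (expressed in the standard basis). Since V is invertible (lower-triangular with 1s on the diagonal, up to permutation), solve by back-substitution:
  V =
[[1, 0, 0, 0],
 [1, 1, 1, 1],
 [-1, 1, 0, 0],
 [-1, 1, 1, 0]]
  V a = (3, -2, -4, -4)
Solving gives a = (3, -1, 0, -4).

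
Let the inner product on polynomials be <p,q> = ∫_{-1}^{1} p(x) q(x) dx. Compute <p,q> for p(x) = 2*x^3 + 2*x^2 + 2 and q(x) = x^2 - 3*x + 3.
<p,q> = 236/15

Expand the product: p(x)·q(x) = 2*x^5 - 4*x^4 + 8*x^2 - 6*x + 6.
∫_{-1}^{1} of each monomial x^k gives [2/(k+1) if k even, 0 if k odd]. Integrating term-by-term (or equivalently evaluating the antiderivative F(x) = x^6/3 - 4*x^5/5 + 8*x^3/3 - 3*x^2 + 6*x at the endpoints):
  F(1) − F(−1) = 26/5 − (-158/15) = 236/15.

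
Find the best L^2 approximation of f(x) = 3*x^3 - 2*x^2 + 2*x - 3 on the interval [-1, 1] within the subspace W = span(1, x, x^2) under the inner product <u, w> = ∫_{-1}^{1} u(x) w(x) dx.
g(x) = -2*x^2 + 19*x/5 - 3

The best approximation g ∈ W is the orthogonal projection of f onto W. Writing g = a_0 + a_1 x + a_2 x^2, the coefficients solve the normal equations G · a = b where
  G_{ij} = <φ_i, φ_j> and b_i = <f, φ_i>, with φ_0 = 1, φ_1 = x, φ_2 = x^2.
G =
  [2, 0, 2/3]
  [0, 2/3, 0]
  [2/3, 0, 2/5],
b = (-22/3, 38/15, -14/5).
Solving gives a_0 = -3, a_1 = 19/5, a_2 = -2, so
  g(x) = -2*x^2 + 19*x/5 - 3.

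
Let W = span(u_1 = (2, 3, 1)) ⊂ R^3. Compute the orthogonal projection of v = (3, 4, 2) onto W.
proj_W(v) = (20/7, 30/7, 10/7)

Set up U = [u_1 | ... | u_1] ∈ R^(3×1). The projector onto W = col(U) is P = U (U^T U)^(-1) U^T.
Compute U^T U =
  [14],
and U^T v = (20).
Solve U^T U · c = U^T v for the coefficients: c = (10/7). The projection is proj_W(v) = U c.
Check: (v - proj_W(v)) · u_1 = 0  (should be 0).
Result: proj_W(v) = (20/7, 30/7, 10/7).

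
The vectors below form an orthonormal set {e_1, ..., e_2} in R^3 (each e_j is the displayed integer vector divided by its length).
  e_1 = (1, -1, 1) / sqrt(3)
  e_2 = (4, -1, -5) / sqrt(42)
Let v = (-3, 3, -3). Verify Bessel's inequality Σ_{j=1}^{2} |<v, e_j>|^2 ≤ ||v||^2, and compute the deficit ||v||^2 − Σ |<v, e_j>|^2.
Σ |<v, e_j>|^2 = 27; ||v||^2 = 27; deficit = 0

Write each e_j = u_j / sqrt(<u_j, u_j>) where u_j is the displayed integer vector. Then <v, e_j> = <v, u_j> / sqrt(<u_j, u_j>), so |<v, e_j>|^2 = <v, u_j>^2 / <u_j, u_j>.
Coefficients: <v, e_1> = -9/sqrt(3), <v, e_2> = 0/sqrt(42).
Square and sum: Σ |<v, e_j>|^2 = 27.
Compute ||v||^2 = v·v = 27.
Deficit = 27 − 27 = 0 ≥ 0, confirming Bessel's inequality. (The deficit equals ||v − Σ <v,e_j> e_j||^2, the squared distance from v to span{e_j}.)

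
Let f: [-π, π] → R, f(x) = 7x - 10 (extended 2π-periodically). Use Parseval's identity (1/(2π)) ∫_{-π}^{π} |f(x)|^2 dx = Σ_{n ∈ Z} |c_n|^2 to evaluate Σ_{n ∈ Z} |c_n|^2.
Σ |c_n|^2 = 49π^2/3 + 100

Expand and integrate term by term over [-π, π]:
  ∫ (7x)^2 dx = 49·(2π^3/3); ∫ 2·7·(-10)·x dx = 0 (odd integrand); ∫ (-10)^2 dx = 100·2π.
So (1/(2π)) ∫_{-π}^{π} (7x - 10)^2 dx = 49π^2/3 + 100 = 49π^2/3 + 100.
Parseval ⇒ Σ |c_n|^2 = 49π^2/3 + 100.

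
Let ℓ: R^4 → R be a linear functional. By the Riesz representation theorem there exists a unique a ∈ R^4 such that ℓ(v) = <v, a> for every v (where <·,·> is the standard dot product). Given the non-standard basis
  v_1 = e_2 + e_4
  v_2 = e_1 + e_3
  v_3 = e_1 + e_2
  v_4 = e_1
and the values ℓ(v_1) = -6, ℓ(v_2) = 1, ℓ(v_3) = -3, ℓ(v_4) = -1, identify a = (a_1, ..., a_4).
a = (-1, -2, 2, -4)

Write a = (a_1, ..., a_4) in the standard basis. For each basis vector v_i, ℓ(v_i) = <v_i, a> is a linear equation in the a_j's. Collect the n equations into a matrix system V a = ℓ, where row i of V is v_i (expressed in the standard basis). Since V is invertible (lower-triangular with 1s on the diagonal, up to permutation), solve by back-substitution:
  V =
[[0, 1, 0, 1],
 [1, 0, 1, 0],
 [1, 1, 0, 0],
 [1, 0, 0, 0]]
  V a = (-6, 1, -3, -1)
Solving gives a = (-1, -2, 2, -4).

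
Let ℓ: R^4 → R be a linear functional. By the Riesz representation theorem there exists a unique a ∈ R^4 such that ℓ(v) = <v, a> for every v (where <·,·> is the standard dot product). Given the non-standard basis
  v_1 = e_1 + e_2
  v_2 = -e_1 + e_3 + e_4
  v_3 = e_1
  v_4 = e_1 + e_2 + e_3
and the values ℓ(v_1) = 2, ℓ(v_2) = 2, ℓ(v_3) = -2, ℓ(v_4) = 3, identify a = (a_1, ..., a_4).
a = (-2, 4, 1, -1)

Write a = (a_1, ..., a_4) in the standard basis. For each basis vector v_i, ℓ(v_i) = <v_i, a> is a linear equation in the a_j's. Collect the n equations into a matrix system V a = ℓ, where row i of V is v_i (expressed in the standard basis). Since V is invertible (lower-triangular with 1s on the diagonal, up to permutation), solve by back-substitution:
  V =
[[1, 1, 0, 0],
 [-1, 0, 1, 1],
 [1, 0, 0, 0],
 [1, 1, 1, 0]]
  V a = (2, 2, -2, 3)
Solving gives a = (-2, 4, 1, -1).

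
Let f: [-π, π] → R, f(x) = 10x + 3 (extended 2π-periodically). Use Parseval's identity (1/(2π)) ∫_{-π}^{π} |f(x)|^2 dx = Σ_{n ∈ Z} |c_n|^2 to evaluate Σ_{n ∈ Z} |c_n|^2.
Σ |c_n|^2 = 100π^2/3 + 9

Expand and integrate term by term over [-π, π]:
  ∫ (10x)^2 dx = 100·(2π^3/3); ∫ 2·10·(3)·x dx = 0 (odd integrand); ∫ 3^2 dx = 9·2π.
So (1/(2π)) ∫_{-π}^{π} (10x + 3)^2 dx = 100π^2/3 + 9 = 100π^2/3 + 9.
Parseval ⇒ Σ |c_n|^2 = 100π^2/3 + 9.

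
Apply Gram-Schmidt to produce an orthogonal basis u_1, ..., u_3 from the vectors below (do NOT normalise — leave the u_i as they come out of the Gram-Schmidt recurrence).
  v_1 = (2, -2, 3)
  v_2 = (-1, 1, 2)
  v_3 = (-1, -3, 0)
Orthogonal basis:
  u_1 = (2, -2, 3)
  u_2 = (-21/17, 21/17, 28/17)
  u_3 = (-2, -2, 0)

Apply the Gram-Schmidt recurrence
  u_1 = v_1
  u_i = v_i − Σ_{j<i} ((v_i · u_j) / (u_j · u_j)) · u_j.

Step by step this gives:
  u_1 = (2, -2, 3)
  u_2 = (-21/17, 21/17, 28/17)
  u_3 = (-2, -2, 0)

Orthogonality check:
  u_2 · u_1 = 0 (should be 0)
  u_3 · u_1 = 0 (should be 0)
  u_3 · u_2 = 0 (should be 0)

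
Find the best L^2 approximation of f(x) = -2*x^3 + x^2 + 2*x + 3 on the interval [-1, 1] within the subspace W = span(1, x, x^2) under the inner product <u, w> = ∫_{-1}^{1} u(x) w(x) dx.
g(x) = x^2 + 4*x/5 + 3

The best approximation g ∈ W is the orthogonal projection of f onto W. Writing g = a_0 + a_1 x + a_2 x^2, the coefficients solve the normal equations G · a = b where
  G_{ij} = <φ_i, φ_j> and b_i = <f, φ_i>, with φ_0 = 1, φ_1 = x, φ_2 = x^2.
G =
  [2, 0, 2/3]
  [0, 2/3, 0]
  [2/3, 0, 2/5],
b = (20/3, 8/15, 12/5).
Solving gives a_0 = 3, a_1 = 4/5, a_2 = 1, so
  g(x) = x^2 + 4*x/5 + 3.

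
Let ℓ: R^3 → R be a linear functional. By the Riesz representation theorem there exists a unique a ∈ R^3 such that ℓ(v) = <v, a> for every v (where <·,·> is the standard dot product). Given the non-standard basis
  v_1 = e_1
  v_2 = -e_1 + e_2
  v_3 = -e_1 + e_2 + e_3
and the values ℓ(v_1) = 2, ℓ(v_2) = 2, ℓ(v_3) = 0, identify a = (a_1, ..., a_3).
a = (2, 4, -2)

Write a = (a_1, ..., a_3) in the standard basis. For each basis vector v_i, ℓ(v_i) = <v_i, a> is a linear equation in the a_j's. Collect the n equations into a matrix system V a = ℓ, where row i of V is v_i (expressed in the standard basis). Since V is invertible (lower-triangular with 1s on the diagonal, up to permutation), solve by back-substitution:
  V =
[[1, 0, 0],
 [-1, 1, 0],
 [-1, 1, 1]]
  V a = (2, 2, 0)
Solving gives a = (2, 4, -2).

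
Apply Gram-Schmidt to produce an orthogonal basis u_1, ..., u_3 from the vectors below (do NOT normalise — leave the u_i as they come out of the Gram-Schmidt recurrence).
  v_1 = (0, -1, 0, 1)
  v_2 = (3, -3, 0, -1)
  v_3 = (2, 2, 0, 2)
Orthogonal basis:
  u_1 = (0, -1, 0, 1)
  u_2 = (3, -2, 0, -2)
  u_3 = (40/17, 30/17, 0, 30/17)

Apply the Gram-Schmidt recurrence
  u_1 = v_1
  u_i = v_i − Σ_{j<i} ((v_i · u_j) / (u_j · u_j)) · u_j.

Step by step this gives:
  u_1 = (0, -1, 0, 1)
  u_2 = (3, -2, 0, -2)
  u_3 = (40/17, 30/17, 0, 30/17)

Orthogonality check:
  u_2 · u_1 = 0 (should be 0)
  u_3 · u_1 = 0 (should be 0)
  u_3 · u_2 = 0 (should be 0)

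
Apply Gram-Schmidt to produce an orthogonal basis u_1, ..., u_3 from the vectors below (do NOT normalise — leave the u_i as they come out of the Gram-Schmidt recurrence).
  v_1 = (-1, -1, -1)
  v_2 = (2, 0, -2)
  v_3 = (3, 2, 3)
Orthogonal basis:
  u_1 = (-1, -1, -1)
  u_2 = (2, 0, -2)
  u_3 = (1/3, -2/3, 1/3)

Apply the Gram-Schmidt recurrence
  u_1 = v_1
  u_i = v_i − Σ_{j<i} ((v_i · u_j) / (u_j · u_j)) · u_j.

Step by step this gives:
  u_1 = (-1, -1, -1)
  u_2 = (2, 0, -2)
  u_3 = (1/3, -2/3, 1/3)

Orthogonality check:
  u_2 · u_1 = 0 (should be 0)
  u_3 · u_1 = 0 (should be 0)
  u_3 · u_2 = 0 (should be 0)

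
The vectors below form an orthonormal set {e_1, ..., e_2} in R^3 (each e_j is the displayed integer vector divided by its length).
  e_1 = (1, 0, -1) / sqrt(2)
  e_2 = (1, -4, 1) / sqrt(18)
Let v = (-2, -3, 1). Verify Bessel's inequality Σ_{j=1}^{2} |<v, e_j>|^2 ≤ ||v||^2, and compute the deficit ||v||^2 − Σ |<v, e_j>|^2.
Σ |<v, e_j>|^2 = 101/9; ||v||^2 = 14; deficit = 25/9

Write each e_j = u_j / sqrt(<u_j, u_j>) where u_j is the displayed integer vector. Then <v, e_j> = <v, u_j> / sqrt(<u_j, u_j>), so |<v, e_j>|^2 = <v, u_j>^2 / <u_j, u_j>.
Coefficients: <v, e_1> = -3/sqrt(2), <v, e_2> = 11/sqrt(18).
Square and sum: Σ |<v, e_j>|^2 = 101/9.
Compute ||v||^2 = v·v = 14.
Deficit = 14 − 101/9 = 25/9 ≥ 0, confirming Bessel's inequality. (The deficit equals ||v − Σ <v,e_j> e_j||^2, the squared distance from v to span{e_j}.)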